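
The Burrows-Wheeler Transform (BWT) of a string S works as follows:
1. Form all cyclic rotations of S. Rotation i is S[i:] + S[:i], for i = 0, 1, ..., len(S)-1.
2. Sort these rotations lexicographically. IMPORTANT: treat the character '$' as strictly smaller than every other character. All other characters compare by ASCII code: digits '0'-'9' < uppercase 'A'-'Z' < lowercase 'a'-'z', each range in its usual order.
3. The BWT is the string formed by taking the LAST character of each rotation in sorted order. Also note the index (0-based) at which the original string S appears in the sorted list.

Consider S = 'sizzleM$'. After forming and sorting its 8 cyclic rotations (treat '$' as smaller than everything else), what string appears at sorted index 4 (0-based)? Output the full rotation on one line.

All 8 rotations (rotation i = S[i:]+S[:i]):
  rot[0] = sizzleM$
  rot[1] = izzleM$s
  rot[2] = zzleM$si
  rot[3] = zleM$siz
  rot[4] = leM$sizz
  rot[5] = eM$sizzl
  rot[6] = M$sizzle
  rot[7] = $sizzleM
Sorted (with $ < everything):
  sorted[0] = $sizzleM
  sorted[1] = M$sizzle
  sorted[2] = eM$sizzl
  sorted[3] = izzleM$s
  sorted[4] = leM$sizz
  sorted[5] = sizzleM$
  sorted[6] = zleM$siz
  sorted[7] = zzleM$si
sorted[4] = leM$sizz

Answer: leM$sizz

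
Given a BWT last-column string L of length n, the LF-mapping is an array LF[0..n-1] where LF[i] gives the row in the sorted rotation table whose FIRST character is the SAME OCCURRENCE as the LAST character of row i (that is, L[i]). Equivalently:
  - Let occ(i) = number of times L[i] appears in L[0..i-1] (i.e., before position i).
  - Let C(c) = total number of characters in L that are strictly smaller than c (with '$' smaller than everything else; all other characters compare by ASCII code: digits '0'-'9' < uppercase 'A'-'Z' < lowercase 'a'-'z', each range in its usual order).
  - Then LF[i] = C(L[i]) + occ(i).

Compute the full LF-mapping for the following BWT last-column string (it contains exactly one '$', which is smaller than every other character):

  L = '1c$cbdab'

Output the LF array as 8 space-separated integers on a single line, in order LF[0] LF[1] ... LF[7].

Char counts: '$':1, '1':1, 'a':1, 'b':2, 'c':2, 'd':1
C (first-col start): C('$')=0, C('1')=1, C('a')=2, C('b')=3, C('c')=5, C('d')=7
L[0]='1': occ=0, LF[0]=C('1')+0=1+0=1
L[1]='c': occ=0, LF[1]=C('c')+0=5+0=5
L[2]='$': occ=0, LF[2]=C('$')+0=0+0=0
L[3]='c': occ=1, LF[3]=C('c')+1=5+1=6
L[4]='b': occ=0, LF[4]=C('b')+0=3+0=3
L[5]='d': occ=0, LF[5]=C('d')+0=7+0=7
L[6]='a': occ=0, LF[6]=C('a')+0=2+0=2
L[7]='b': occ=1, LF[7]=C('b')+1=3+1=4

Answer: 1 5 0 6 3 7 2 4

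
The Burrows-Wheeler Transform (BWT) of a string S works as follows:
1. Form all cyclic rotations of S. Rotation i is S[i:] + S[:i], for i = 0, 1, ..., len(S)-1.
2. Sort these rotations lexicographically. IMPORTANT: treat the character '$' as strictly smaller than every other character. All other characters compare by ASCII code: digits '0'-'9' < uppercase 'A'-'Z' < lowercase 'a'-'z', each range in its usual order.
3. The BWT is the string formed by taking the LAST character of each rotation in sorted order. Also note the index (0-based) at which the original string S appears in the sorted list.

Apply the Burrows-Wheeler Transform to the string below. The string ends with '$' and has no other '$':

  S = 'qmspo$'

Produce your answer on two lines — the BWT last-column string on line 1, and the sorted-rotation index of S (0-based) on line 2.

All 6 rotations (rotation i = S[i:]+S[:i]):
  rot[0] = qmspo$
  rot[1] = mspo$q
  rot[2] = spo$qm
  rot[3] = po$qms
  rot[4] = o$qmsp
  rot[5] = $qmspo
Sorted (with $ < everything):
  sorted[0] = $qmspo  (last char: 'o')
  sorted[1] = mspo$q  (last char: 'q')
  sorted[2] = o$qmsp  (last char: 'p')
  sorted[3] = po$qms  (last char: 's')
  sorted[4] = qmspo$  (last char: '$')
  sorted[5] = spo$qm  (last char: 'm')
Last column: oqps$m
Original string S is at sorted index 4

Answer: oqps$m
4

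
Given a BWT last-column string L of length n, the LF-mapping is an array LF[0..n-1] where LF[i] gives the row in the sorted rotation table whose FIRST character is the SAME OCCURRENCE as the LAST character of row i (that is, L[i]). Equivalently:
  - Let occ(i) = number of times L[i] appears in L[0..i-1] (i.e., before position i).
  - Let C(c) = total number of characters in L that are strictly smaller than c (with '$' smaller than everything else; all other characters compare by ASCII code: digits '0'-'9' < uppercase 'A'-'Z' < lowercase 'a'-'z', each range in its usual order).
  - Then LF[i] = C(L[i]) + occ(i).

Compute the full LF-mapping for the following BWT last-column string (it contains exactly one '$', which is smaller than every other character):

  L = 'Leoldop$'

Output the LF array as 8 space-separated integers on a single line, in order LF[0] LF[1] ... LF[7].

Answer: 1 3 5 4 2 6 7 0

Derivation:
Char counts: '$':1, 'L':1, 'd':1, 'e':1, 'l':1, 'o':2, 'p':1
C (first-col start): C('$')=0, C('L')=1, C('d')=2, C('e')=3, C('l')=4, C('o')=5, C('p')=7
L[0]='L': occ=0, LF[0]=C('L')+0=1+0=1
L[1]='e': occ=0, LF[1]=C('e')+0=3+0=3
L[2]='o': occ=0, LF[2]=C('o')+0=5+0=5
L[3]='l': occ=0, LF[3]=C('l')+0=4+0=4
L[4]='d': occ=0, LF[4]=C('d')+0=2+0=2
L[5]='o': occ=1, LF[5]=C('o')+1=5+1=6
L[6]='p': occ=0, LF[6]=C('p')+0=7+0=7
L[7]='$': occ=0, LF[7]=C('$')+0=0+0=0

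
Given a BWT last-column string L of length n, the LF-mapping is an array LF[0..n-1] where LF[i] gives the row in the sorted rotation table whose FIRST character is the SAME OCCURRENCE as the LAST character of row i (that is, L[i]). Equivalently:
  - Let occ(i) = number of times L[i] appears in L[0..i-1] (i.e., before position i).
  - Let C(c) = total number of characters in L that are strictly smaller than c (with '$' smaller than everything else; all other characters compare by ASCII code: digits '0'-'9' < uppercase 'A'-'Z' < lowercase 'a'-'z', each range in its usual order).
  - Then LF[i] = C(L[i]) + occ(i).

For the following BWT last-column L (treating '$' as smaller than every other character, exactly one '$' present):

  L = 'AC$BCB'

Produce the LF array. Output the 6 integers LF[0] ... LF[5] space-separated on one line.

Answer: 1 4 0 2 5 3

Derivation:
Char counts: '$':1, 'A':1, 'B':2, 'C':2
C (first-col start): C('$')=0, C('A')=1, C('B')=2, C('C')=4
L[0]='A': occ=0, LF[0]=C('A')+0=1+0=1
L[1]='C': occ=0, LF[1]=C('C')+0=4+0=4
L[2]='$': occ=0, LF[2]=C('$')+0=0+0=0
L[3]='B': occ=0, LF[3]=C('B')+0=2+0=2
L[4]='C': occ=1, LF[4]=C('C')+1=4+1=5
L[5]='B': occ=1, LF[5]=C('B')+1=2+1=3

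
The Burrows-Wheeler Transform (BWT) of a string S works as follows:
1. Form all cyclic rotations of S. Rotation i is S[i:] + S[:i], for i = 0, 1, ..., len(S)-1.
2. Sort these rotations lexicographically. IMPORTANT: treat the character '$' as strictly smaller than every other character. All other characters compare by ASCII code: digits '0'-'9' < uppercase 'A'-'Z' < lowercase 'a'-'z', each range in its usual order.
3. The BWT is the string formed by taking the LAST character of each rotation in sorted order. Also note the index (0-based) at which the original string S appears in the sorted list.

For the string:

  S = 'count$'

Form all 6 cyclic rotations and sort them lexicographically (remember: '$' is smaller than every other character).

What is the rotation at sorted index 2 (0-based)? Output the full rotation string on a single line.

Answer: nt$cou

Derivation:
All 6 rotations (rotation i = S[i:]+S[:i]):
  rot[0] = count$
  rot[1] = ount$c
  rot[2] = unt$co
  rot[3] = nt$cou
  rot[4] = t$coun
  rot[5] = $count
Sorted (with $ < everything):
  sorted[0] = $count
  sorted[1] = count$
  sorted[2] = nt$cou
  sorted[3] = ount$c
  sorted[4] = t$coun
  sorted[5] = unt$co
sorted[2] = nt$cou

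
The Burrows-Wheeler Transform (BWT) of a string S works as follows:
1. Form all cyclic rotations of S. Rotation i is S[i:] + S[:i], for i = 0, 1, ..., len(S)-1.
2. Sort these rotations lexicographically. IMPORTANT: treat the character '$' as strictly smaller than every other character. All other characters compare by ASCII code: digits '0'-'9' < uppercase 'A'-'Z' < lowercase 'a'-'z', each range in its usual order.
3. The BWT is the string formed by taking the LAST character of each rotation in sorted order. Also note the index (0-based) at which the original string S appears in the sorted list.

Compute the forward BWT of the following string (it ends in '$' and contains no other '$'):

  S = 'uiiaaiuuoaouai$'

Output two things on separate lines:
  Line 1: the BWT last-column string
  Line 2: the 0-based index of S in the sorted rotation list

Answer: iiuaoaiuauao$ui
12

Derivation:
All 15 rotations (rotation i = S[i:]+S[:i]):
  rot[0] = uiiaaiuuoaouai$
  rot[1] = iiaaiuuoaouai$u
  rot[2] = iaaiuuoaouai$ui
  rot[3] = aaiuuoaouai$uii
  rot[4] = aiuuoaouai$uiia
  rot[5] = iuuoaouai$uiiaa
  rot[6] = uuoaouai$uiiaai
  rot[7] = uoaouai$uiiaaiu
  rot[8] = oaouai$uiiaaiuu
  rot[9] = aouai$uiiaaiuuo
  rot[10] = ouai$uiiaaiuuoa
  rot[11] = uai$uiiaaiuuoao
  rot[12] = ai$uiiaaiuuoaou
  rot[13] = i$uiiaaiuuoaoua
  rot[14] = $uiiaaiuuoaouai
Sorted (with $ < everything):
  sorted[0] = $uiiaaiuuoaouai  (last char: 'i')
  sorted[1] = aaiuuoaouai$uii  (last char: 'i')
  sorted[2] = ai$uiiaaiuuoaou  (last char: 'u')
  sorted[3] = aiuuoaouai$uiia  (last char: 'a')
  sorted[4] = aouai$uiiaaiuuo  (last char: 'o')
  sorted[5] = i$uiiaaiuuoaoua  (last char: 'a')
  sorted[6] = iaaiuuoaouai$ui  (last char: 'i')
  sorted[7] = iiaaiuuoaouai$u  (last char: 'u')
  sorted[8] = iuuoaouai$uiiaa  (last char: 'a')
  sorted[9] = oaouai$uiiaaiuu  (last char: 'u')
  sorted[10] = ouai$uiiaaiuuoa  (last char: 'a')
  sorted[11] = uai$uiiaaiuuoao  (last char: 'o')
  sorted[12] = uiiaaiuuoaouai$  (last char: '$')
  sorted[13] = uoaouai$uiiaaiu  (last char: 'u')
  sorted[14] = uuoaouai$uiiaai  (last char: 'i')
Last column: iiuaoaiuauao$ui
Original string S is at sorted index 12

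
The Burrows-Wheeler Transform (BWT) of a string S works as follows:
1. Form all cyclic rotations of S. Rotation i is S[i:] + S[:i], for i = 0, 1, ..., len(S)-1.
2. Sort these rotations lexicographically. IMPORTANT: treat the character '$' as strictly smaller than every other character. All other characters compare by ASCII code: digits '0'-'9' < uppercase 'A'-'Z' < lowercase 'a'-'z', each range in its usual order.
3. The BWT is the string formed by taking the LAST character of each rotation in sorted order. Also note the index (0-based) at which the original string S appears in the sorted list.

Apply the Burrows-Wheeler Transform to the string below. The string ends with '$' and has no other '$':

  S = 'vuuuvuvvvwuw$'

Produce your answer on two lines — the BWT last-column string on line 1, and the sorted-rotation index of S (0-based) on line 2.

Answer: wvuuvw$uuvvuv
6

Derivation:
All 13 rotations (rotation i = S[i:]+S[:i]):
  rot[0] = vuuuvuvvvwuw$
  rot[1] = uuuvuvvvwuw$v
  rot[2] = uuvuvvvwuw$vu
  rot[3] = uvuvvvwuw$vuu
  rot[4] = vuvvvwuw$vuuu
  rot[5] = uvvvwuw$vuuuv
  rot[6] = vvvwuw$vuuuvu
  rot[7] = vvwuw$vuuuvuv
  rot[8] = vwuw$vuuuvuvv
  rot[9] = wuw$vuuuvuvvv
  rot[10] = uw$vuuuvuvvvw
  rot[11] = w$vuuuvuvvvwu
  rot[12] = $vuuuvuvvvwuw
Sorted (with $ < everything):
  sorted[0] = $vuuuvuvvvwuw  (last char: 'w')
  sorted[1] = uuuvuvvvwuw$v  (last char: 'v')
  sorted[2] = uuvuvvvwuw$vu  (last char: 'u')
  sorted[3] = uvuvvvwuw$vuu  (last char: 'u')
  sorted[4] = uvvvwuw$vuuuv  (last char: 'v')
  sorted[5] = uw$vuuuvuvvvw  (last char: 'w')
  sorted[6] = vuuuvuvvvwuw$  (last char: '$')
  sorted[7] = vuvvvwuw$vuuu  (last char: 'u')
  sorted[8] = vvvwuw$vuuuvu  (last char: 'u')
  sorted[9] = vvwuw$vuuuvuv  (last char: 'v')
  sorted[10] = vwuw$vuuuvuvv  (last char: 'v')
  sorted[11] = w$vuuuvuvvvwu  (last char: 'u')
  sorted[12] = wuw$vuuuvuvvv  (last char: 'v')
Last column: wvuuvw$uuvvuv
Original string S is at sorted index 6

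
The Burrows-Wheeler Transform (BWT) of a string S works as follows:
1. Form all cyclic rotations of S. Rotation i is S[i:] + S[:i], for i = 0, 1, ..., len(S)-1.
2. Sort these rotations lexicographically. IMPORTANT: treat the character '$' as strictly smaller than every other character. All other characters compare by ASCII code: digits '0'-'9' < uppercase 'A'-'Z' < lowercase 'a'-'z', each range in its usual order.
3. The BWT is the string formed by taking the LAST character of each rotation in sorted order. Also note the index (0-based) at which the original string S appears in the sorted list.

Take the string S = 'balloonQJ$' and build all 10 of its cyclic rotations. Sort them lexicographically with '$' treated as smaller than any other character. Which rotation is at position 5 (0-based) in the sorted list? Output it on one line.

Answer: lloonQJ$ba

Derivation:
All 10 rotations (rotation i = S[i:]+S[:i]):
  rot[0] = balloonQJ$
  rot[1] = alloonQJ$b
  rot[2] = lloonQJ$ba
  rot[3] = loonQJ$bal
  rot[4] = oonQJ$ball
  rot[5] = onQJ$ballo
  rot[6] = nQJ$balloo
  rot[7] = QJ$balloon
  rot[8] = J$balloonQ
  rot[9] = $balloonQJ
Sorted (with $ < everything):
  sorted[0] = $balloonQJ
  sorted[1] = J$balloonQ
  sorted[2] = QJ$balloon
  sorted[3] = alloonQJ$b
  sorted[4] = balloonQJ$
  sorted[5] = lloonQJ$ba
  sorted[6] = loonQJ$bal
  sorted[7] = nQJ$balloo
  sorted[8] = onQJ$ballo
  sorted[9] = oonQJ$ball
sorted[5] = lloonQJ$ba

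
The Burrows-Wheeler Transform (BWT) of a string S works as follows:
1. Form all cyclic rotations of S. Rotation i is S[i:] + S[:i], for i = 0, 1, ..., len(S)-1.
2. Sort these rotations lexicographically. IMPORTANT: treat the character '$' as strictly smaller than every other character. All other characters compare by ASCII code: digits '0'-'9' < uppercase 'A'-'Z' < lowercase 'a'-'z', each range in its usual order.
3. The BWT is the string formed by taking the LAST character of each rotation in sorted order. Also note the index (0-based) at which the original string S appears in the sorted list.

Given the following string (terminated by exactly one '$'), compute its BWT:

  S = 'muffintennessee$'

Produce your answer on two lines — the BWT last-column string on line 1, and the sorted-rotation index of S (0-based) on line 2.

All 16 rotations (rotation i = S[i:]+S[:i]):
  rot[0] = muffintennessee$
  rot[1] = uffintennessee$m
  rot[2] = ffintennessee$mu
  rot[3] = fintennessee$muf
  rot[4] = intennessee$muff
  rot[5] = ntennessee$muffi
  rot[6] = tennessee$muffin
  rot[7] = ennessee$muffint
  rot[8] = nnessee$muffinte
  rot[9] = nessee$muffinten
  rot[10] = essee$muffintenn
  rot[11] = ssee$muffintenne
  rot[12] = see$muffintennes
  rot[13] = ee$muffintenness
  rot[14] = e$muffintennesse
  rot[15] = $muffintennessee
Sorted (with $ < everything):
  sorted[0] = $muffintennessee  (last char: 'e')
  sorted[1] = e$muffintennesse  (last char: 'e')
  sorted[2] = ee$muffintenness  (last char: 's')
  sorted[3] = ennessee$muffint  (last char: 't')
  sorted[4] = essee$muffintenn  (last char: 'n')
  sorted[5] = ffintennessee$mu  (last char: 'u')
  sorted[6] = fintennessee$muf  (last char: 'f')
  sorted[7] = intennessee$muff  (last char: 'f')
  sorted[8] = muffintennessee$  (last char: '$')
  sorted[9] = nessee$muffinten  (last char: 'n')
  sorted[10] = nnessee$muffinte  (last char: 'e')
  sorted[11] = ntennessee$muffi  (last char: 'i')
  sorted[12] = see$muffintennes  (last char: 's')
  sorted[13] = ssee$muffintenne  (last char: 'e')
  sorted[14] = tennessee$muffin  (last char: 'n')
  sorted[15] = uffintennessee$m  (last char: 'm')
Last column: eestnuff$neisenm
Original string S is at sorted index 8

Answer: eestnuff$neisenm
8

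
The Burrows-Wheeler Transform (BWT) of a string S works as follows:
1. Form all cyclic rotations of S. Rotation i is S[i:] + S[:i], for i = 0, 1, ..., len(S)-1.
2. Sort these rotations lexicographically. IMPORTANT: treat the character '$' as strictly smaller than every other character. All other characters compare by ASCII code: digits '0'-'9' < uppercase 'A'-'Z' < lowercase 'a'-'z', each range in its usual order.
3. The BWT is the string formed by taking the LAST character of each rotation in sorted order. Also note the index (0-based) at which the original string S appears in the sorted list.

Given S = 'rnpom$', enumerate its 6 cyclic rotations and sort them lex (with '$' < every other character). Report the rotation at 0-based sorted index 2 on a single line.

Answer: npom$r

Derivation:
All 6 rotations (rotation i = S[i:]+S[:i]):
  rot[0] = rnpom$
  rot[1] = npom$r
  rot[2] = pom$rn
  rot[3] = om$rnp
  rot[4] = m$rnpo
  rot[5] = $rnpom
Sorted (with $ < everything):
  sorted[0] = $rnpom
  sorted[1] = m$rnpo
  sorted[2] = npom$r
  sorted[3] = om$rnp
  sorted[4] = pom$rn
  sorted[5] = rnpom$
sorted[2] = npom$r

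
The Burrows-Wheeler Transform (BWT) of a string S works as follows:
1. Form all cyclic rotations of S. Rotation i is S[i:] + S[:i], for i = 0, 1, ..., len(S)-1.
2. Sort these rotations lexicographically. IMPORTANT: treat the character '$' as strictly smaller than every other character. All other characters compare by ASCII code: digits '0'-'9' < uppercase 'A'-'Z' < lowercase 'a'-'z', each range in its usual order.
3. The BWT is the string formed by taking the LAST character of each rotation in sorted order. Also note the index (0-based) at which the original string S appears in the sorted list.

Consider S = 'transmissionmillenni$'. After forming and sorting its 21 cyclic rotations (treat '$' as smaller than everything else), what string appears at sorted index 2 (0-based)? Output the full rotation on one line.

All 21 rotations (rotation i = S[i:]+S[:i]):
  rot[0] = transmissionmillenni$
  rot[1] = ransmissionmillenni$t
  rot[2] = ansmissionmillenni$tr
  rot[3] = nsmissionmillenni$tra
  rot[4] = smissionmillenni$tran
  rot[5] = missionmillenni$trans
  rot[6] = issionmillenni$transm
  rot[7] = ssionmillenni$transmi
  rot[8] = sionmillenni$transmis
  rot[9] = ionmillenni$transmiss
  rot[10] = onmillenni$transmissi
  rot[11] = nmillenni$transmissio
  rot[12] = millenni$transmission
  rot[13] = illenni$transmissionm
  rot[14] = llenni$transmissionmi
  rot[15] = lenni$transmissionmil
  rot[16] = enni$transmissionmill
  rot[17] = nni$transmissionmille
  rot[18] = ni$transmissionmillen
  rot[19] = i$transmissionmillenn
  rot[20] = $transmissionmillenni
Sorted (with $ < everything):
  sorted[0] = $transmissionmillenni
  sorted[1] = ansmissionmillenni$tr
  sorted[2] = enni$transmissionmill
  sorted[3] = i$transmissionmillenn
  sorted[4] = illenni$transmissionm
  sorted[5] = ionmillenni$transmiss
  sorted[6] = issionmillenni$transm
  sorted[7] = lenni$transmissionmil
  sorted[8] = llenni$transmissionmi
  sorted[9] = millenni$transmission
  sorted[10] = missionmillenni$trans
  sorted[11] = ni$transmissionmillen
  sorted[12] = nmillenni$transmissio
  sorted[13] = nni$transmissionmille
  sorted[14] = nsmissionmillenni$tra
  sorted[15] = onmillenni$transmissi
  sorted[16] = ransmissionmillenni$t
  sorted[17] = sionmillenni$transmis
  sorted[18] = smissionmillenni$tran
  sorted[19] = ssionmillenni$transmi
  sorted[20] = transmissionmillenni$
sorted[2] = enni$transmissionmill

Answer: enni$transmissionmill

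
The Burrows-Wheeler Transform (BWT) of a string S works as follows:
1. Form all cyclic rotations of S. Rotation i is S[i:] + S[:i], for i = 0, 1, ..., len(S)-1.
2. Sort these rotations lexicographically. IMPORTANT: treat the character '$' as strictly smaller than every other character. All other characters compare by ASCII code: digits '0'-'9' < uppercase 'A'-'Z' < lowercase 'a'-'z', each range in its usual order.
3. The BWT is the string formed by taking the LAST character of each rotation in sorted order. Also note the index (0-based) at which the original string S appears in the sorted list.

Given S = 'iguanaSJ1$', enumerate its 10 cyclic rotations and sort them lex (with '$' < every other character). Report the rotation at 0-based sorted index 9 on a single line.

Answer: uanaSJ1$ig

Derivation:
All 10 rotations (rotation i = S[i:]+S[:i]):
  rot[0] = iguanaSJ1$
  rot[1] = guanaSJ1$i
  rot[2] = uanaSJ1$ig
  rot[3] = anaSJ1$igu
  rot[4] = naSJ1$igua
  rot[5] = aSJ1$iguan
  rot[6] = SJ1$iguana
  rot[7] = J1$iguanaS
  rot[8] = 1$iguanaSJ
  rot[9] = $iguanaSJ1
Sorted (with $ < everything):
  sorted[0] = $iguanaSJ1
  sorted[1] = 1$iguanaSJ
  sorted[2] = J1$iguanaS
  sorted[3] = SJ1$iguana
  sorted[4] = aSJ1$iguan
  sorted[5] = anaSJ1$igu
  sorted[6] = guanaSJ1$i
  sorted[7] = iguanaSJ1$
  sorted[8] = naSJ1$igua
  sorted[9] = uanaSJ1$ig
sorted[9] = uanaSJ1$ig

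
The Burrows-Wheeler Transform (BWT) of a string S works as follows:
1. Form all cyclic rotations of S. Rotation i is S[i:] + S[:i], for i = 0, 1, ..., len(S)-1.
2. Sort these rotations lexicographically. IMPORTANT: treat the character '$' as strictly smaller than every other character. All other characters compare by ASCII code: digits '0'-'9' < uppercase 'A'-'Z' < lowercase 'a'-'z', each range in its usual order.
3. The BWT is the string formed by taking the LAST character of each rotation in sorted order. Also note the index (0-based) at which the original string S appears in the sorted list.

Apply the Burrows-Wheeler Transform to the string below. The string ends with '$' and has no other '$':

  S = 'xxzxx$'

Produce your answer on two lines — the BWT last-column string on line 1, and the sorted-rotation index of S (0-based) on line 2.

Answer: xxz$xx
3

Derivation:
All 6 rotations (rotation i = S[i:]+S[:i]):
  rot[0] = xxzxx$
  rot[1] = xzxx$x
  rot[2] = zxx$xx
  rot[3] = xx$xxz
  rot[4] = x$xxzx
  rot[5] = $xxzxx
Sorted (with $ < everything):
  sorted[0] = $xxzxx  (last char: 'x')
  sorted[1] = x$xxzx  (last char: 'x')
  sorted[2] = xx$xxz  (last char: 'z')
  sorted[3] = xxzxx$  (last char: '$')
  sorted[4] = xzxx$x  (last char: 'x')
  sorted[5] = zxx$xx  (last char: 'x')
Last column: xxz$xx
Original string S is at sorted index 3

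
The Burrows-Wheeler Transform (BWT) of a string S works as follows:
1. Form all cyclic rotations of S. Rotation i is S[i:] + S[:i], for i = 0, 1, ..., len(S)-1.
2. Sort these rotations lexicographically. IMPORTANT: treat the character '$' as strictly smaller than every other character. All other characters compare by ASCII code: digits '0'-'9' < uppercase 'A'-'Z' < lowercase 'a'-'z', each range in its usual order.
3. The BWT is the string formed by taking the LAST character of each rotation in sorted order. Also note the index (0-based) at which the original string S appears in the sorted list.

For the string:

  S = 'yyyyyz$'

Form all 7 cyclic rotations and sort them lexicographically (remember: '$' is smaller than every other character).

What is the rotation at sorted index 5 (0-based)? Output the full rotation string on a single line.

All 7 rotations (rotation i = S[i:]+S[:i]):
  rot[0] = yyyyyz$
  rot[1] = yyyyz$y
  rot[2] = yyyz$yy
  rot[3] = yyz$yyy
  rot[4] = yz$yyyy
  rot[5] = z$yyyyy
  rot[6] = $yyyyyz
Sorted (with $ < everything):
  sorted[0] = $yyyyyz
  sorted[1] = yyyyyz$
  sorted[2] = yyyyz$y
  sorted[3] = yyyz$yy
  sorted[4] = yyz$yyy
  sorted[5] = yz$yyyy
  sorted[6] = z$yyyyy
sorted[5] = yz$yyyy

Answer: yz$yyyy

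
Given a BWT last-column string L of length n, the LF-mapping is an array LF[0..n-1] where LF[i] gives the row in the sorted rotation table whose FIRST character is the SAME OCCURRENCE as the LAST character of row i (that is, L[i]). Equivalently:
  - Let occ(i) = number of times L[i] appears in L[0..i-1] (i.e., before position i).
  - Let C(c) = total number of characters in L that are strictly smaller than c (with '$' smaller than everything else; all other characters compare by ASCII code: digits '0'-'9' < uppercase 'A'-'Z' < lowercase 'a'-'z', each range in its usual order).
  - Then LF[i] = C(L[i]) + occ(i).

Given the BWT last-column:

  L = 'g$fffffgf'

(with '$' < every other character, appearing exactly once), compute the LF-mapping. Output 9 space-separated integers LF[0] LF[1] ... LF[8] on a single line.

Answer: 7 0 1 2 3 4 5 8 6

Derivation:
Char counts: '$':1, 'f':6, 'g':2
C (first-col start): C('$')=0, C('f')=1, C('g')=7
L[0]='g': occ=0, LF[0]=C('g')+0=7+0=7
L[1]='$': occ=0, LF[1]=C('$')+0=0+0=0
L[2]='f': occ=0, LF[2]=C('f')+0=1+0=1
L[3]='f': occ=1, LF[3]=C('f')+1=1+1=2
L[4]='f': occ=2, LF[4]=C('f')+2=1+2=3
L[5]='f': occ=3, LF[5]=C('f')+3=1+3=4
L[6]='f': occ=4, LF[6]=C('f')+4=1+4=5
L[7]='g': occ=1, LF[7]=C('g')+1=7+1=8
L[8]='f': occ=5, LF[8]=C('f')+5=1+5=6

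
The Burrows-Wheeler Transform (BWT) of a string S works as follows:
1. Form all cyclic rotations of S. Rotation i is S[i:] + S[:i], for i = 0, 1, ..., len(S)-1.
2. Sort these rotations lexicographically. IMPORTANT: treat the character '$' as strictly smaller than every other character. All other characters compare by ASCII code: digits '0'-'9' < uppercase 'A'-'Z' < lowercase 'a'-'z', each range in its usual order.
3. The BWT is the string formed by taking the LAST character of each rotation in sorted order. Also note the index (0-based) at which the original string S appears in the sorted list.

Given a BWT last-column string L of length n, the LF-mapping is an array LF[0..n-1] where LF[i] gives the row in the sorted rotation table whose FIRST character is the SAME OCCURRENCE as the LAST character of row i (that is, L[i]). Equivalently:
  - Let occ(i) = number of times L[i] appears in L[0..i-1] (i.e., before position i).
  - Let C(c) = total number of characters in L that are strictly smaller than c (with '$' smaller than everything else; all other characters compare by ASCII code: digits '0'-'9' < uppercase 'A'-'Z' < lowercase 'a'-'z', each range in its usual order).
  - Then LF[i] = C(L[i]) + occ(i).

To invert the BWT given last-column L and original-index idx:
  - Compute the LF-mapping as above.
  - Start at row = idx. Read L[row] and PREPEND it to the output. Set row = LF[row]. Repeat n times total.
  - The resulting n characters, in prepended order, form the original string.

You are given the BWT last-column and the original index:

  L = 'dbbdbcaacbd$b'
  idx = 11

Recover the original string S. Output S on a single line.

LF mapping: 10 3 4 11 5 8 1 2 9 6 12 0 7
Walk LF starting at row 11, prepending L[row]:
  step 1: row=11, L[11]='$', prepend. Next row=LF[11]=0
  step 2: row=0, L[0]='d', prepend. Next row=LF[0]=10
  step 3: row=10, L[10]='d', prepend. Next row=LF[10]=12
  step 4: row=12, L[12]='b', prepend. Next row=LF[12]=7
  step 5: row=7, L[7]='a', prepend. Next row=LF[7]=2
  step 6: row=2, L[2]='b', prepend. Next row=LF[2]=4
  step 7: row=4, L[4]='b', prepend. Next row=LF[4]=5
  step 8: row=5, L[5]='c', prepend. Next row=LF[5]=8
  step 9: row=8, L[8]='c', prepend. Next row=LF[8]=9
  step 10: row=9, L[9]='b', prepend. Next row=LF[9]=6
  step 11: row=6, L[6]='a', prepend. Next row=LF[6]=1
  step 12: row=1, L[1]='b', prepend. Next row=LF[1]=3
  step 13: row=3, L[3]='d', prepend. Next row=LF[3]=11
Reversed output: dbabccbbabdd$

Answer: dbabccbbabdd$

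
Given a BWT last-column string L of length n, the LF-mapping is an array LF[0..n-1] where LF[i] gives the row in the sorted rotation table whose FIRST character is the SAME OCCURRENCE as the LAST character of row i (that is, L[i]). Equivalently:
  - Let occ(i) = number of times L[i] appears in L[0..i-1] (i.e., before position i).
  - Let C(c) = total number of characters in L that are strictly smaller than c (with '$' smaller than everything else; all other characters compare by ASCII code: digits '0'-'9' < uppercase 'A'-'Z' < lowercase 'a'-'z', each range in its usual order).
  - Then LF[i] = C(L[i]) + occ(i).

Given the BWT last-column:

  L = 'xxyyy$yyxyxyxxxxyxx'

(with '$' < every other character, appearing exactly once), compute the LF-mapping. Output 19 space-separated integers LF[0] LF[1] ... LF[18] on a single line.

Char counts: '$':1, 'x':10, 'y':8
C (first-col start): C('$')=0, C('x')=1, C('y')=11
L[0]='x': occ=0, LF[0]=C('x')+0=1+0=1
L[1]='x': occ=1, LF[1]=C('x')+1=1+1=2
L[2]='y': occ=0, LF[2]=C('y')+0=11+0=11
L[3]='y': occ=1, LF[3]=C('y')+1=11+1=12
L[4]='y': occ=2, LF[4]=C('y')+2=11+2=13
L[5]='$': occ=0, LF[5]=C('$')+0=0+0=0
L[6]='y': occ=3, LF[6]=C('y')+3=11+3=14
L[7]='y': occ=4, LF[7]=C('y')+4=11+4=15
L[8]='x': occ=2, LF[8]=C('x')+2=1+2=3
L[9]='y': occ=5, LF[9]=C('y')+5=11+5=16
L[10]='x': occ=3, LF[10]=C('x')+3=1+3=4
L[11]='y': occ=6, LF[11]=C('y')+6=11+6=17
L[12]='x': occ=4, LF[12]=C('x')+4=1+4=5
L[13]='x': occ=5, LF[13]=C('x')+5=1+5=6
L[14]='x': occ=6, LF[14]=C('x')+6=1+6=7
L[15]='x': occ=7, LF[15]=C('x')+7=1+7=8
L[16]='y': occ=7, LF[16]=C('y')+7=11+7=18
L[17]='x': occ=8, LF[17]=C('x')+8=1+8=9
L[18]='x': occ=9, LF[18]=C('x')+9=1+9=10

Answer: 1 2 11 12 13 0 14 15 3 16 4 17 5 6 7 8 18 9 10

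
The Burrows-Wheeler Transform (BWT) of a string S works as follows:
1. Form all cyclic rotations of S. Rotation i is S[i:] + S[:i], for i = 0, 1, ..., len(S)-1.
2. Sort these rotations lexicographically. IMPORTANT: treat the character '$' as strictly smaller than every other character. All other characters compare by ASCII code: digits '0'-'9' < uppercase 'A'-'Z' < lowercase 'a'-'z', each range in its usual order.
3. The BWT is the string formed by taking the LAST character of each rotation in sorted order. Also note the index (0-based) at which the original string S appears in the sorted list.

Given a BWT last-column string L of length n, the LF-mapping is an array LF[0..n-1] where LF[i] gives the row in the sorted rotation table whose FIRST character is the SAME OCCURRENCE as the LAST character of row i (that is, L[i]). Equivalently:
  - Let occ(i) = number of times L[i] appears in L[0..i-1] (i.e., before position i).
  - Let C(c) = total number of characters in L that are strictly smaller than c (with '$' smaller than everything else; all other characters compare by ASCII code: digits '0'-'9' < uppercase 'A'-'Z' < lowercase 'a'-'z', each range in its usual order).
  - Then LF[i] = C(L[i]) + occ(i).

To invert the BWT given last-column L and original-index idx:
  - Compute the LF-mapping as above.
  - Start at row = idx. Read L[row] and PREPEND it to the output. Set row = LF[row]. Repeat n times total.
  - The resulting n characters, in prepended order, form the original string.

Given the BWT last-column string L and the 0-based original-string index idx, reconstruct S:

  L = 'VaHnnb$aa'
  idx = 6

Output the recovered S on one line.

Answer: bananaHV$

Derivation:
LF mapping: 2 3 1 7 8 6 0 4 5
Walk LF starting at row 6, prepending L[row]:
  step 1: row=6, L[6]='$', prepend. Next row=LF[6]=0
  step 2: row=0, L[0]='V', prepend. Next row=LF[0]=2
  step 3: row=2, L[2]='H', prepend. Next row=LF[2]=1
  step 4: row=1, L[1]='a', prepend. Next row=LF[1]=3
  step 5: row=3, L[3]='n', prepend. Next row=LF[3]=7
  step 6: row=7, L[7]='a', prepend. Next row=LF[7]=4
  step 7: row=4, L[4]='n', prepend. Next row=LF[4]=8
  step 8: row=8, L[8]='a', prepend. Next row=LF[8]=5
  step 9: row=5, L[5]='b', prepend. Next row=LF[5]=6
Reversed output: bananaHV$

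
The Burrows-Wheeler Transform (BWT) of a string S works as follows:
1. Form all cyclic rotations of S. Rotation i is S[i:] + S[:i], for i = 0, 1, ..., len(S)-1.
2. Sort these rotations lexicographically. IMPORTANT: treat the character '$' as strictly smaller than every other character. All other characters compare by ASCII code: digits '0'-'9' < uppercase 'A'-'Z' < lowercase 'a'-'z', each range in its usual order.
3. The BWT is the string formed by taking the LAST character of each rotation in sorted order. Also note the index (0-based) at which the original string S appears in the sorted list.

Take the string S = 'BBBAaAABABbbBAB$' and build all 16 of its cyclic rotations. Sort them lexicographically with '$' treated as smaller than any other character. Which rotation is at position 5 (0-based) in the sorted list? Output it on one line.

All 16 rotations (rotation i = S[i:]+S[:i]):
  rot[0] = BBBAaAABABbbBAB$
  rot[1] = BBAaAABABbbBAB$B
  rot[2] = BAaAABABbbBAB$BB
  rot[3] = AaAABABbbBAB$BBB
  rot[4] = aAABABbbBAB$BBBA
  rot[5] = AABABbbBAB$BBBAa
  rot[6] = ABABbbBAB$BBBAaA
  rot[7] = BABbbBAB$BBBAaAA
  rot[8] = ABbbBAB$BBBAaAAB
  rot[9] = BbbBAB$BBBAaAABA
  rot[10] = bbBAB$BBBAaAABAB
  rot[11] = bBAB$BBBAaAABABb
  rot[12] = BAB$BBBAaAABABbb
  rot[13] = AB$BBBAaAABABbbB
  rot[14] = B$BBBAaAABABbbBA
  rot[15] = $BBBAaAABABbbBAB
Sorted (with $ < everything):
  sorted[0] = $BBBAaAABABbbBAB
  sorted[1] = AABABbbBAB$BBBAa
  sorted[2] = AB$BBBAaAABABbbB
  sorted[3] = ABABbbBAB$BBBAaA
  sorted[4] = ABbbBAB$BBBAaAAB
  sorted[5] = AaAABABbbBAB$BBB
  sorted[6] = B$BBBAaAABABbbBA
  sorted[7] = BAB$BBBAaAABABbb
  sorted[8] = BABbbBAB$BBBAaAA
  sorted[9] = BAaAABABbbBAB$BB
  sorted[10] = BBAaAABABbbBAB$B
  sorted[11] = BBBAaAABABbbBAB$
  sorted[12] = BbbBAB$BBBAaAABA
  sorted[13] = aAABABbbBAB$BBBA
  sorted[14] = bBAB$BBBAaAABABb
  sorted[15] = bbBAB$BBBAaAABAB
sorted[5] = AaAABABbbBAB$BBB

Answer: AaAABABbbBAB$BBB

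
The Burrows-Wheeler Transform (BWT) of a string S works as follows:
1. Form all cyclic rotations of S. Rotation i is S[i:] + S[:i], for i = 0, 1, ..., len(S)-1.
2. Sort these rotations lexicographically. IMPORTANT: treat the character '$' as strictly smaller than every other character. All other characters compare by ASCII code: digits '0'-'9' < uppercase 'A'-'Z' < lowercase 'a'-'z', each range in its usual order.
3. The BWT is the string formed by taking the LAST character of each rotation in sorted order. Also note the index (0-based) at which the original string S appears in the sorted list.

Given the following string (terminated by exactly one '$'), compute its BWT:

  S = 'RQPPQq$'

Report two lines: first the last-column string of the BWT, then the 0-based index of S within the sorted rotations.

All 7 rotations (rotation i = S[i:]+S[:i]):
  rot[0] = RQPPQq$
  rot[1] = QPPQq$R
  rot[2] = PPQq$RQ
  rot[3] = PQq$RQP
  rot[4] = Qq$RQPP
  rot[5] = q$RQPPQ
  rot[6] = $RQPPQq
Sorted (with $ < everything):
  sorted[0] = $RQPPQq  (last char: 'q')
  sorted[1] = PPQq$RQ  (last char: 'Q')
  sorted[2] = PQq$RQP  (last char: 'P')
  sorted[3] = QPPQq$R  (last char: 'R')
  sorted[4] = Qq$RQPP  (last char: 'P')
  sorted[5] = RQPPQq$  (last char: '$')
  sorted[6] = q$RQPPQ  (last char: 'Q')
Last column: qQPRP$Q
Original string S is at sorted index 5

Answer: qQPRP$Q
5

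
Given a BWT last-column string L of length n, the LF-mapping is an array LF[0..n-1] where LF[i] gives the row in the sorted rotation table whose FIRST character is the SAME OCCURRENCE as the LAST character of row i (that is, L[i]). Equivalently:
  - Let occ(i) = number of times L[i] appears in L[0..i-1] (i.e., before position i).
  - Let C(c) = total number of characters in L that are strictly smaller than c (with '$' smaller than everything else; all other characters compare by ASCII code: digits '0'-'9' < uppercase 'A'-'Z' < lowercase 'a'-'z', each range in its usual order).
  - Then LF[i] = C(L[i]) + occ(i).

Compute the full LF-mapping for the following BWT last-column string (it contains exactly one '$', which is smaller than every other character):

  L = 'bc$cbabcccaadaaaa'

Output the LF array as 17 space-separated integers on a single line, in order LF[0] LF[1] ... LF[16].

Char counts: '$':1, 'a':7, 'b':3, 'c':5, 'd':1
C (first-col start): C('$')=0, C('a')=1, C('b')=8, C('c')=11, C('d')=16
L[0]='b': occ=0, LF[0]=C('b')+0=8+0=8
L[1]='c': occ=0, LF[1]=C('c')+0=11+0=11
L[2]='$': occ=0, LF[2]=C('$')+0=0+0=0
L[3]='c': occ=1, LF[3]=C('c')+1=11+1=12
L[4]='b': occ=1, LF[4]=C('b')+1=8+1=9
L[5]='a': occ=0, LF[5]=C('a')+0=1+0=1
L[6]='b': occ=2, LF[6]=C('b')+2=8+2=10
L[7]='c': occ=2, LF[7]=C('c')+2=11+2=13
L[8]='c': occ=3, LF[8]=C('c')+3=11+3=14
L[9]='c': occ=4, LF[9]=C('c')+4=11+4=15
L[10]='a': occ=1, LF[10]=C('a')+1=1+1=2
L[11]='a': occ=2, LF[11]=C('a')+2=1+2=3
L[12]='d': occ=0, LF[12]=C('d')+0=16+0=16
L[13]='a': occ=3, LF[13]=C('a')+3=1+3=4
L[14]='a': occ=4, LF[14]=C('a')+4=1+4=5
L[15]='a': occ=5, LF[15]=C('a')+5=1+5=6
L[16]='a': occ=6, LF[16]=C('a')+6=1+6=7

Answer: 8 11 0 12 9 1 10 13 14 15 2 3 16 4 5 6 7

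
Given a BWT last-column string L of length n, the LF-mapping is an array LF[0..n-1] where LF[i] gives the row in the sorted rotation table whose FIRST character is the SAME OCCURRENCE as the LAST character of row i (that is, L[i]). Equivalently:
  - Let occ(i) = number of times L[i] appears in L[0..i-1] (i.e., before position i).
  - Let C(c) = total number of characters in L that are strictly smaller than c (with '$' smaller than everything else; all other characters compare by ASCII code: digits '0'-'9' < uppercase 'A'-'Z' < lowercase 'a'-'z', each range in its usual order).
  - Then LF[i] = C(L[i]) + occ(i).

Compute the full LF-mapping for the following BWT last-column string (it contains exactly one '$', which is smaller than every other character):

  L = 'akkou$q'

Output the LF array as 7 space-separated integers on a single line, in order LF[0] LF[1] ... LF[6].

Char counts: '$':1, 'a':1, 'k':2, 'o':1, 'q':1, 'u':1
C (first-col start): C('$')=0, C('a')=1, C('k')=2, C('o')=4, C('q')=5, C('u')=6
L[0]='a': occ=0, LF[0]=C('a')+0=1+0=1
L[1]='k': occ=0, LF[1]=C('k')+0=2+0=2
L[2]='k': occ=1, LF[2]=C('k')+1=2+1=3
L[3]='o': occ=0, LF[3]=C('o')+0=4+0=4
L[4]='u': occ=0, LF[4]=C('u')+0=6+0=6
L[5]='$': occ=0, LF[5]=C('$')+0=0+0=0
L[6]='q': occ=0, LF[6]=C('q')+0=5+0=5

Answer: 1 2 3 4 6 0 5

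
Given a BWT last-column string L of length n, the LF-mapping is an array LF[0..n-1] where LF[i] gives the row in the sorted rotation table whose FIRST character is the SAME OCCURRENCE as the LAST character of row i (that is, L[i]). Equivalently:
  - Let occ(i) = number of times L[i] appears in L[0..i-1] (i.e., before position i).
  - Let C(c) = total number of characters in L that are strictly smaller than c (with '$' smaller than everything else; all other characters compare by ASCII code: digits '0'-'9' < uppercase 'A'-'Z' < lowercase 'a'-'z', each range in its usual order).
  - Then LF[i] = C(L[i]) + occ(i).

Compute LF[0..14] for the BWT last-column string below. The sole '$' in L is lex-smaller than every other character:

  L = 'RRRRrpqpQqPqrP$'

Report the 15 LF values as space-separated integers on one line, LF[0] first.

Char counts: '$':1, 'P':2, 'Q':1, 'R':4, 'p':2, 'q':3, 'r':2
C (first-col start): C('$')=0, C('P')=1, C('Q')=3, C('R')=4, C('p')=8, C('q')=10, C('r')=13
L[0]='R': occ=0, LF[0]=C('R')+0=4+0=4
L[1]='R': occ=1, LF[1]=C('R')+1=4+1=5
L[2]='R': occ=2, LF[2]=C('R')+2=4+2=6
L[3]='R': occ=3, LF[3]=C('R')+3=4+3=7
L[4]='r': occ=0, LF[4]=C('r')+0=13+0=13
L[5]='p': occ=0, LF[5]=C('p')+0=8+0=8
L[6]='q': occ=0, LF[6]=C('q')+0=10+0=10
L[7]='p': occ=1, LF[7]=C('p')+1=8+1=9
L[8]='Q': occ=0, LF[8]=C('Q')+0=3+0=3
L[9]='q': occ=1, LF[9]=C('q')+1=10+1=11
L[10]='P': occ=0, LF[10]=C('P')+0=1+0=1
L[11]='q': occ=2, LF[11]=C('q')+2=10+2=12
L[12]='r': occ=1, LF[12]=C('r')+1=13+1=14
L[13]='P': occ=1, LF[13]=C('P')+1=1+1=2
L[14]='$': occ=0, LF[14]=C('$')+0=0+0=0

Answer: 4 5 6 7 13 8 10 9 3 11 1 12 14 2 0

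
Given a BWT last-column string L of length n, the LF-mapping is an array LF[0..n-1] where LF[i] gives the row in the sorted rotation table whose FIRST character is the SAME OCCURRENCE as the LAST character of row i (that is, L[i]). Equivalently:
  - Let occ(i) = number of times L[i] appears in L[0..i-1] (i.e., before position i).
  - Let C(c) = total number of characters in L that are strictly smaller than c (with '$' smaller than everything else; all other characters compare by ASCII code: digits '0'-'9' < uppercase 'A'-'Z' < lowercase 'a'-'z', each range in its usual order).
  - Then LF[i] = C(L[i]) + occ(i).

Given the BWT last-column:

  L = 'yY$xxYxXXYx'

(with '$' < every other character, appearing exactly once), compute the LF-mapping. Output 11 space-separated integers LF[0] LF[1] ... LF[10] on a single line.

Answer: 10 3 0 6 7 4 8 1 2 5 9

Derivation:
Char counts: '$':1, 'X':2, 'Y':3, 'x':4, 'y':1
C (first-col start): C('$')=0, C('X')=1, C('Y')=3, C('x')=6, C('y')=10
L[0]='y': occ=0, LF[0]=C('y')+0=10+0=10
L[1]='Y': occ=0, LF[1]=C('Y')+0=3+0=3
L[2]='$': occ=0, LF[2]=C('$')+0=0+0=0
L[3]='x': occ=0, LF[3]=C('x')+0=6+0=6
L[4]='x': occ=1, LF[4]=C('x')+1=6+1=7
L[5]='Y': occ=1, LF[5]=C('Y')+1=3+1=4
L[6]='x': occ=2, LF[6]=C('x')+2=6+2=8
L[7]='X': occ=0, LF[7]=C('X')+0=1+0=1
L[8]='X': occ=1, LF[8]=C('X')+1=1+1=2
L[9]='Y': occ=2, LF[9]=C('Y')+2=3+2=5
L[10]='x': occ=3, LF[10]=C('x')+3=6+3=9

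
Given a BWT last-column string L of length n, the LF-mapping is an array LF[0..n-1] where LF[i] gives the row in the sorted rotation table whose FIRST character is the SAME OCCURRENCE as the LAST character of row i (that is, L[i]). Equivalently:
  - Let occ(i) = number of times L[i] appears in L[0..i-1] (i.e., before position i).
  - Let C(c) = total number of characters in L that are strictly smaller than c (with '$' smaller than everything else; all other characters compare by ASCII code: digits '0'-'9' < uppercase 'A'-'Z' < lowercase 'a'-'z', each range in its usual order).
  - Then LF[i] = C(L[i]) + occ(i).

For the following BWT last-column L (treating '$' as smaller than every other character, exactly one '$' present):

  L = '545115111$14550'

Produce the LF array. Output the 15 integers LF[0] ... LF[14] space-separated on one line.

Char counts: '$':1, '0':1, '1':6, '4':2, '5':5
C (first-col start): C('$')=0, C('0')=1, C('1')=2, C('4')=8, C('5')=10
L[0]='5': occ=0, LF[0]=C('5')+0=10+0=10
L[1]='4': occ=0, LF[1]=C('4')+0=8+0=8
L[2]='5': occ=1, LF[2]=C('5')+1=10+1=11
L[3]='1': occ=0, LF[3]=C('1')+0=2+0=2
L[4]='1': occ=1, LF[4]=C('1')+1=2+1=3
L[5]='5': occ=2, LF[5]=C('5')+2=10+2=12
L[6]='1': occ=2, LF[6]=C('1')+2=2+2=4
L[7]='1': occ=3, LF[7]=C('1')+3=2+3=5
L[8]='1': occ=4, LF[8]=C('1')+4=2+4=6
L[9]='$': occ=0, LF[9]=C('$')+0=0+0=0
L[10]='1': occ=5, LF[10]=C('1')+5=2+5=7
L[11]='4': occ=1, LF[11]=C('4')+1=8+1=9
L[12]='5': occ=3, LF[12]=C('5')+3=10+3=13
L[13]='5': occ=4, LF[13]=C('5')+4=10+4=14
L[14]='0': occ=0, LF[14]=C('0')+0=1+0=1

Answer: 10 8 11 2 3 12 4 5 6 0 7 9 13 14 1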